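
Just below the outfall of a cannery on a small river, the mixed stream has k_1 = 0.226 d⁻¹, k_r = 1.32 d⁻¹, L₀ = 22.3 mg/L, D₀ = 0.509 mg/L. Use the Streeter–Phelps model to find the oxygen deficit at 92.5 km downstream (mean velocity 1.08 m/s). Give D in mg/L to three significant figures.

Travel time t = x/v = 92.5 km / (1.08 m/s) = 92500 m / 1.08 m/s = 85650 s = 0.9913 d.
k_1 L₀/(k_r−k_1) = 0.226×22.3/(1.32−0.226) = 5.040/1.094 = 4.607 mg/L.
e^(−k_1 t) = e^(−0.226×0.9913) = 0.7993; e^(−k_r t) = e^(−1.32×0.9913) = 0.2702.
D = 4.607 × (0.7993 − 0.2702) + 0.509 × 0.2702 = 2.437 + 0.1375 = 2.575 mg/L.

D ≈ 2.57 mg/L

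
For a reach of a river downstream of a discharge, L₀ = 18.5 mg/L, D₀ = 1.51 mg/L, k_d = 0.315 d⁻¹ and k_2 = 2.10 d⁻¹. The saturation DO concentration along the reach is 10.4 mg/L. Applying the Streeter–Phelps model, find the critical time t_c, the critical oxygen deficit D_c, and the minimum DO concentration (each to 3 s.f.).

At the critical point dD/dt = 0, so k_d L₀ e^(−k_d t) = k_2 D. Substituting D(t) from the Streeter–Phelps equation and solving for t gives
t_c = ln[(k_2/k_d)(1 − D₀(k_2−k_d)/(k_d L₀))] / (k_2−k_d).
Here k_2−k_d = 1.785 d⁻¹ and 1 − D₀(k_2−k_d)/(k_d L₀) = 1 − 1.51×1.785/(0.315×18.5) = 0.5375, so
t_c = ln(6.667 × 0.5375) / 1.785 = 1.276 / 1.785 = 0.7150 d.
D_c = (k_d/k_2) L₀ e^(−k_d t_c) = (0.315/2.10) × 18.5 × e^(−0.315×0.7150) = 0.1500 × 18.5 × 0.7983 = 2.215 mg/L.
Minimum DO = C_s − D_c = 10.4 − 2.215 = 8.185 mg/L.

t_c ≈ 0.715 d; D_c ≈ 2.22 mg/L; min DO ≈ 8.18 mg/L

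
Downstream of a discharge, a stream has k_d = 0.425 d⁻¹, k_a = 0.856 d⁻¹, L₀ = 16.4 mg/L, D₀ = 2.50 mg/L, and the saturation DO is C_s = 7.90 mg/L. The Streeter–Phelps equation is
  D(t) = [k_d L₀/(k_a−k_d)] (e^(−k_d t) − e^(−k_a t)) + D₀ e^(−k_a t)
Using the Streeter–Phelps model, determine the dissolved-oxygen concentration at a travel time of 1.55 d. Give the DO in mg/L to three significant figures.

DO ≈ 3.16 mg/L

k_d L₀/(k_a−k_d) = 0.425×16.4/(0.856−0.425) = 6.970/0.4310 = 16.17 mg/L.
e^(−k_d t) = e^(−0.425×1.550) = 0.5175; e^(−k_a t) = e^(−0.856×1.550) = 0.2653.
D = 16.17 × (0.5175 − 0.2653) + 2.50 × 0.2653 = 4.078 + 0.6633 = 4.741 mg/L.
DO = C_s − D = 7.90 − 4.741 = 3.159 mg/L.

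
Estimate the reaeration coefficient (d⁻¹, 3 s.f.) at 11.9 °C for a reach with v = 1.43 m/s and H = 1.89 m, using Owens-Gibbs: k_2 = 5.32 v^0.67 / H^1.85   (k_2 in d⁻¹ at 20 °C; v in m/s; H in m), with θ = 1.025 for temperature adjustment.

k_2(20) = 5.32 × 1.43^0.67 / 1.89^1.85 = 5.32 × 1.271 / 3.247 = 2.082 d⁻¹.
k_2(11.9) = 2.082 × 1.025^(11.9−20) = 2.082 × 0.8187 = 1.705 d⁻¹.

k_2 ≈ 1.70 d⁻¹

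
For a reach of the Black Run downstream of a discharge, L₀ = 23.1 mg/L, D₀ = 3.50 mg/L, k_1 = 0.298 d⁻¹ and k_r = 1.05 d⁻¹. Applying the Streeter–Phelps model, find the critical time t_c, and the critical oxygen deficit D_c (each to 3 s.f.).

t_c = [1/(k_r−k_1)] ln[(k_r/k_1)(1 − D₀(k_r−k_1)/(k_1 L₀))]
= [1/(1.05−0.298)] ln[(1.05/0.298)(1 − 3.50×0.7520/(0.298×23.1))]
= (1/0.7520) ln[3.523 × 0.6177] = 1.330 × ln(2.176) = 1.330 × 0.7776 = 1.034 d.
L(t_c) = L₀ e^(−k_1 t_c) = 23.1 × 0.7348 = 16.97 mg/L, and at the critical point k_r D_c = k_1 L, so D_c = (0.298/1.05) × 16.97 = 4.817 mg/L.

t_c ≈ 1.03 d; D_c ≈ 4.82 mg/L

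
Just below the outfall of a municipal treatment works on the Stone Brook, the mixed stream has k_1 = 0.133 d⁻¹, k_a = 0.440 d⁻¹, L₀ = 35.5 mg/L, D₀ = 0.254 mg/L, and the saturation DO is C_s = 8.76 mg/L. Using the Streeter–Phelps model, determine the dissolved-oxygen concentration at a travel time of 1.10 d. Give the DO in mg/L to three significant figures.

k_1 L₀/(k_a−k_1) = 0.133×35.5/(0.440−0.133) = 4.722/0.3070 = 15.38 mg/L.
e^(−k_1 t) = e^(−0.133×1.100) = 0.8639; e^(−k_a t) = e^(−0.440×1.100) = 0.6163.
D = 15.38 × (0.8639 − 0.6163) + 0.254 × 0.6163 = 3.808 + 0.1565 = 3.964 mg/L.
DO = C_s − D = 8.76 − 3.964 = 4.796 mg/L.

DO ≈ 4.80 mg/L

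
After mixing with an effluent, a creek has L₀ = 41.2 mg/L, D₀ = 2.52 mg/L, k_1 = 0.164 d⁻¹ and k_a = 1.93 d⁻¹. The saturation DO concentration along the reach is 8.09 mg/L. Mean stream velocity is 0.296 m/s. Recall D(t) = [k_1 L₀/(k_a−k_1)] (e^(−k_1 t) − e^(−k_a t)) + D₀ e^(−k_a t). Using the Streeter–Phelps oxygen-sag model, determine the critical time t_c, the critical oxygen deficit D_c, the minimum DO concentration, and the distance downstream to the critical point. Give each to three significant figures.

t_c = [1/(k_a−k_1)] ln[(k_a/k_1)(1 − D₀(k_a−k_1)/(k_1 L₀))]
= [1/(1.93−0.164)] ln[(1.93/0.164)(1 − 2.52×1.766/(0.164×41.2))]
= (1/1.766) ln[11.77 × 0.3414] = 0.5663 × ln(4.017) = 0.5663 × 1.391 = 0.7874 d.
D_c = (k_1/k_a) L₀ e^(−k_1 t_c) = (0.164/1.93) × 41.2 × e^(−0.164×0.7874) = 0.08497 × 41.2 × 0.8789 = 3.077 mg/L.
Minimum DO = C_s − D_c = 8.09 − 3.077 = 5.013 mg/L.
x_c = v t_c = 0.296 m/s × 0.7874 d × 86400 s/d = 20140 m ≈ 20.1 km.

t_c ≈ 0.787 d; D_c ≈ 3.08 mg/L; min DO ≈ 5.01 mg/L; x_c ≈ 20.1 km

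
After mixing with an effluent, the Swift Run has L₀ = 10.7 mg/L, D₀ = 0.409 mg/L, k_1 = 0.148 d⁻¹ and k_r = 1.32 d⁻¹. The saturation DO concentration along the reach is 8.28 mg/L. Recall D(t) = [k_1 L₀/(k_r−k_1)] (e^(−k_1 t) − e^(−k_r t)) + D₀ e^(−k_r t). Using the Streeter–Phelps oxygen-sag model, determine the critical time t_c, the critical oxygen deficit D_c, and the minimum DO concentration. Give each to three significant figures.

With k_r/k_1 = 8.919 and 1 − D₀(k_r−k_1)/(k_1 L₀) = 0.6973,
t_c = ln(8.919 × 0.6973) / (1.32 − 0.148) = ln(6.219) / 1.172 = 1.828/1.172 = 1.559 d.
D_c = (k_1/k_r) L₀ e^(−k_1 t_c) = (0.148/1.32) × 10.7 × e^(−0.148×1.559) = 0.1121 × 10.7 × 0.7939 = 0.9524 mg/L.
Minimum DO = C_s − D_c = 8.28 − 0.9524 = 7.328 mg/L.

t_c ≈ 1.56 d; D_c ≈ 0.952 mg/L; min DO ≈ 7.33 mg/L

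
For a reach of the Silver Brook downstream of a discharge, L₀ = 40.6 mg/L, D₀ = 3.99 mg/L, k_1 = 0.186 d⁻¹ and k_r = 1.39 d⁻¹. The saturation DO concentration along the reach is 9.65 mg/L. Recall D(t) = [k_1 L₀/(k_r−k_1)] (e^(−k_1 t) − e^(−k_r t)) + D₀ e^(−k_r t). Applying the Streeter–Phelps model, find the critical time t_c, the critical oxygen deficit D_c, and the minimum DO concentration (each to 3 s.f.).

t_c ≈ 0.831 d; D_c ≈ 4.65 mg/L; min DO ≈ 5.00 mg/L

At the critical point dD/dt = 0, so k_1 L₀ e^(−k_1 t) = k_r D. Substituting D(t) from the Streeter–Phelps equation and solving for t gives
t_c = ln[(k_r/k_1)(1 − D₀(k_r−k_1)/(k_1 L₀))] / (k_r−k_1).
Here k_r−k_1 = 1.204 d⁻¹ and 1 − D₀(k_r−k_1)/(k_1 L₀) = 1 − 3.99×1.204/(0.186×40.6) = 0.3638, so
t_c = ln(7.473 × 0.3638) / 1.204 = 1.000 / 1.204 = 0.8308 d.
D_c = (k_1/k_r) L₀ e^(−k_1 t_c) = (0.186/1.39) × 40.6 × e^(−0.186×0.8308) = 0.1338 × 40.6 × 0.8568 = 4.655 mg/L.
Minimum DO = C_s − D_c = 9.65 − 4.655 = 4.995 mg/L.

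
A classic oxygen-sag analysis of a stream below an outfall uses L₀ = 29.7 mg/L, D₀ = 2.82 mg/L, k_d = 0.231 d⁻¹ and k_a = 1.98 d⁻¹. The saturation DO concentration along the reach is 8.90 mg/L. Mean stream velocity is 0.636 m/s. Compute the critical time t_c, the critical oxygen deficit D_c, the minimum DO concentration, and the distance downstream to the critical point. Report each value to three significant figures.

t_c ≈ 0.503 d; D_c ≈ 3.09 mg/L; min DO ≈ 5.81 mg/L; x_c ≈ 27.6 km

t_c = [1/(k_a−k_d)] ln[(k_a/k_d)(1 − D₀(k_a−k_d)/(k_d L₀))]
= [1/(1.98−0.231)] ln[(1.98/0.231)(1 − 2.82×1.749/(0.231×29.7))]
= (1/1.749) ln[8.571 × 0.2811] = 0.5718 × ln(2.409) = 0.5718 × 0.8794 = 0.5028 d.
L(t_c) = L₀ e^(−k_d t_c) = 29.7 × 0.8903 = 26.44 mg/L, and at the critical point k_a D_c = k_d L, so D_c = (0.231/1.98) × 26.44 = 3.085 mg/L.
Minimum DO = C_s − D_c = 8.90 − 3.085 = 5.815 mg/L.
x_c = v t_c = 0.636 m/s × 0.5028 d × 86400 s/d = 27630 m ≈ 27.6 km.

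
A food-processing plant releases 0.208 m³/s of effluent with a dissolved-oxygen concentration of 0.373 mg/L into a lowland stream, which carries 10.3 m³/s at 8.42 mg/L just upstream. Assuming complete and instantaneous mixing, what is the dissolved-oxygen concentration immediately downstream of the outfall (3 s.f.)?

8.26 mg/L

Flow-weighted mixing: C = (Q_r C_r + Q_w C_w)/(Q_r + Q_w)
= (10.3×8.42 + 0.208×0.373)/(10.3 + 0.208) = 86.80/10.51 = 8.261 mg/L.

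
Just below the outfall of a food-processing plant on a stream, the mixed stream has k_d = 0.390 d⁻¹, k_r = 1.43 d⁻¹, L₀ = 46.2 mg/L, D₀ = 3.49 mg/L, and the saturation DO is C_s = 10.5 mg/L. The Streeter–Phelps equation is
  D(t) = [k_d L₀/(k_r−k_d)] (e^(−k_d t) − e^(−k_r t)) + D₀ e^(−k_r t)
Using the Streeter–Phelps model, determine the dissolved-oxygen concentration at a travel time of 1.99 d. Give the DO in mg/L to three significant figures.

DO ≈ 3.33 mg/L

k_d L₀/(k_r−k_d) = 0.390×46.2/(1.43−0.390) = 18.02/1.040 = 17.32 mg/L.
e^(−k_d t) = e^(−0.390×1.990) = 0.4602; e^(−k_r t) = e^(−1.43×1.990) = 0.05809.
D = 17.32 × (0.4602 − 0.05809) + 3.49 × 0.05809 = 6.966 + 0.2027 = 7.169 mg/L.
DO = C_s − D = 10.5 − 7.169 = 3.331 mg/L.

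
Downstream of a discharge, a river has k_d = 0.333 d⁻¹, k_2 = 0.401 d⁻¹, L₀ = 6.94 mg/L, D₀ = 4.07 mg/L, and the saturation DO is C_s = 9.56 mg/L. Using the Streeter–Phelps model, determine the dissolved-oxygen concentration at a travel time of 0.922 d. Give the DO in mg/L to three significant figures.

DO ≈ 5.23 mg/L

k_d L₀/(k_2−k_d) = 0.333×6.94/(0.401−0.333) = 2.311/0.06800 = 33.99 mg/L.
e^(−k_d t) = e^(−0.333×0.9220) = 0.7356; e^(−k_2 t) = e^(−0.401×0.9220) = 0.6909.
D = 33.99 × (0.7356 − 0.6909) + 4.07 × 0.6909 = 1.519 + 2.812 = 4.331 mg/L.
DO = C_s − D = 9.56 − 4.331 = 5.229 mg/L.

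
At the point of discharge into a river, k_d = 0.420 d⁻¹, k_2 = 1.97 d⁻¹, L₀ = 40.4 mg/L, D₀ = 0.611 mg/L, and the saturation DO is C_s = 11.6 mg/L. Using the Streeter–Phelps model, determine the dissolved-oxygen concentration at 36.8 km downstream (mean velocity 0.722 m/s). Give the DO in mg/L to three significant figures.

Travel time t = x/v = 36.8 km / (0.722 m/s) = 36800 m / 0.722 m/s = 50970 s = 0.5899 d.
k_d L₀/(k_2−k_d) = 0.420×40.4/(1.97−0.420) = 16.97/1.550 = 10.95 mg/L.
e^(−k_d t) = e^(−0.420×0.5899) = 0.7805; e^(−k_2 t) = e^(−1.97×0.5899) = 0.3128.
D = 10.95 × (0.7805 − 0.3128) + 0.611 × 0.3128 = 5.120 + 0.1911 = 5.311 mg/L.
DO = C_s − D = 11.6 − 5.311 = 6.289 mg/L.

DO ≈ 6.29 mg/L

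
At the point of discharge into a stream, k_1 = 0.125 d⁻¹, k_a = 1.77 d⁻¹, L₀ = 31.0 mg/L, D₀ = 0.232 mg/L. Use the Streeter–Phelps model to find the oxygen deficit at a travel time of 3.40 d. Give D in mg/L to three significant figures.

k_1 L₀/(k_a−k_1) = 0.125×31.0/(1.77−0.125) = 3.875/1.645 = 2.356 mg/L.
e^(−k_1 t) = e^(−0.125×3.400) = 0.6538; e^(−k_a t) = e^(−1.77×3.400) = 0.002435.
D = 2.356 × (0.6538 − 0.002435) + 0.232 × 0.002435 = 1.534 + 0.0005648 = 1.535 mg/L.

D ≈ 1.53 mg/L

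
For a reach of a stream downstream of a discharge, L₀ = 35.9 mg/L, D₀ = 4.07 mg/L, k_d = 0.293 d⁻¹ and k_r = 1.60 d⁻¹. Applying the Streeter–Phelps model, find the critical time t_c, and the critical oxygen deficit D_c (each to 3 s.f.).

t_c ≈ 0.760 d; D_c ≈ 5.26 mg/L

At the critical point dD/dt = 0, so k_d L₀ e^(−k_d t) = k_r D. Substituting D(t) from the Streeter–Phelps equation and solving for t gives
t_c = ln[(k_r/k_d)(1 − D₀(k_r−k_d)/(k_d L₀))] / (k_r−k_d).
Here k_r−k_d = 1.307 d⁻¹ and 1 − D₀(k_r−k_d)/(k_d L₀) = 1 − 4.07×1.307/(0.293×35.9) = 0.4943, so
t_c = ln(5.461 × 0.4943) / 1.307 = 0.9929 / 1.307 = 0.7597 d.
D_c = (k_d/k_r) L₀ e^(−k_d t_c) = (0.293/1.60) × 35.9 × e^(−0.293×0.7597) = 0.1831 × 35.9 × 0.8004 = 5.262 mg/L.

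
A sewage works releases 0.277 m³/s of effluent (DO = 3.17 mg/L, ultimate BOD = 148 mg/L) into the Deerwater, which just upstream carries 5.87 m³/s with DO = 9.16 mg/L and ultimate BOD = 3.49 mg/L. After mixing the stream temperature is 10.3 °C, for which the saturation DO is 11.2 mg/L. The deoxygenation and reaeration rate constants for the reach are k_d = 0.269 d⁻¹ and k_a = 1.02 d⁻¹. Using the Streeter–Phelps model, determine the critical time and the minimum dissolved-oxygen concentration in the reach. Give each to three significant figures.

t_c ≈ 0.397 d; minimum DO ≈ 8.83 mg/L

Mixed DO = (5.87×9.16 + 0.277×3.17)/(5.87+0.277) = 54.65/6.147 = 8.890 mg/L.
Mixed L₀ = (5.87×3.49 + 0.277×148)/(6.147) = 61.48/6.147 = 10.00 mg/L.
Initial deficit D₀ = C_s − DO₀ = 11.2 − 8.890 = 2.310 mg/L.
t_c = (1/0.7510) ln[(1.02/0.269)(1 − 2.310×0.7510/(0.269×10.00))] = 1.332 × ln(1.347) = 0.3966 d.
D_c = (0.269/1.02) × 10.00 × e^(−0.269×0.3966) = 0.2637 × 10.00 × 0.8988 = 2.371 mg/L.
Minimum DO = 11.2 − 2.371 = 8.829 mg/L.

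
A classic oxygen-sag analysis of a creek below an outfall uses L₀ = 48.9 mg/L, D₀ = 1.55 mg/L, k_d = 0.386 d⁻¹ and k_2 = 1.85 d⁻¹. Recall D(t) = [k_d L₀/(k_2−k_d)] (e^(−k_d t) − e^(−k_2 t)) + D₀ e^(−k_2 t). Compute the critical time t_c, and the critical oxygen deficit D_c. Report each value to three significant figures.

At the critical point dD/dt = 0, so k_d L₀ e^(−k_d t) = k_2 D. Substituting D(t) from the Streeter–Phelps equation and solving for t gives
t_c = ln[(k_2/k_d)(1 − D₀(k_2−k_d)/(k_d L₀))] / (k_2−k_d).
Here k_2−k_d = 1.464 d⁻¹ and 1 − D₀(k_2−k_d)/(k_d L₀) = 1 − 1.55×1.464/(0.386×48.9) = 0.8798, so
t_c = ln(4.793 × 0.8798) / 1.464 = 1.439 / 1.464 = 0.9829 d.
D_c = (k_d/k_2) L₀ e^(−k_d t_c) = (0.386/1.85) × 48.9 × e^(−0.386×0.9829) = 0.2086 × 48.9 × 0.6843 = 6.981 mg/L.

t_c ≈ 0.983 d; D_c ≈ 6.98 mg/L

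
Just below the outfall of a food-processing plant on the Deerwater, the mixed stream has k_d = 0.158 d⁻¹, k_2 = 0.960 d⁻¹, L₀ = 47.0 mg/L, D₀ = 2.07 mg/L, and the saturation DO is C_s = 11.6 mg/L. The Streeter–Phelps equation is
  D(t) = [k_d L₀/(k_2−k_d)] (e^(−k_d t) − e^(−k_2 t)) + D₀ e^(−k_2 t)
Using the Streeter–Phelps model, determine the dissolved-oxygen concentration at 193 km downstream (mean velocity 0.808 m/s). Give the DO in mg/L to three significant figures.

Travel time t = x/v = 193 km / (0.808 m/s) = 193000 m / 0.808 m/s = 238900 s = 2.765 d.
k_d L₀/(k_2−k_d) = 0.158×47.0/(0.960−0.158) = 7.426/0.8020 = 9.259 mg/L.
e^(−k_d t) = e^(−0.158×2.765) = 0.6461; e^(−k_2 t) = e^(−0.960×2.765) = 0.07037.
D = 9.259 × (0.6461 − 0.07037) + 2.07 × 0.07037 = 5.331 + 0.1457 = 5.477 mg/L.
DO = C_s − D = 11.6 − 5.477 = 6.123 mg/L.

DO ≈ 6.12 mg/L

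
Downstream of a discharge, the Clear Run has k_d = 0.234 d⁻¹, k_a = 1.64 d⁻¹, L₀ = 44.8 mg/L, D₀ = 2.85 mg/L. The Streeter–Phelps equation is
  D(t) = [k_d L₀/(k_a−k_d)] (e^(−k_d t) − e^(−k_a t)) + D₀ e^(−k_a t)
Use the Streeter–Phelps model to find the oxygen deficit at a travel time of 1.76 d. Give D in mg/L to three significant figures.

k_d L₀/(k_a−k_d) = 0.234×44.8/(1.64−0.234) = 10.48/1.406 = 7.456 mg/L.
e^(−k_d t) = e^(−0.234×1.760) = 0.6624; e^(−k_a t) = e^(−1.64×1.760) = 0.05578.
D = 7.456 × (0.6624 − 0.05578) + 2.85 × 0.05578 = 4.523 + 0.1590 = 4.682 mg/L.

D ≈ 4.68 mg/L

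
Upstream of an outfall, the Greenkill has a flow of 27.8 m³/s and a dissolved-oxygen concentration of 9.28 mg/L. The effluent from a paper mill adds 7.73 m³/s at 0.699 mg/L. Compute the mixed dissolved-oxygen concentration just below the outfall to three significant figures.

Flow-weighted mixing: C = (Q_r C_r + Q_w C_w)/(Q_r + Q_w)
= (27.8×9.28 + 7.73×0.699)/(27.8 + 7.73) = 263.4/35.53 = 7.413 mg/L.

7.41 mg/L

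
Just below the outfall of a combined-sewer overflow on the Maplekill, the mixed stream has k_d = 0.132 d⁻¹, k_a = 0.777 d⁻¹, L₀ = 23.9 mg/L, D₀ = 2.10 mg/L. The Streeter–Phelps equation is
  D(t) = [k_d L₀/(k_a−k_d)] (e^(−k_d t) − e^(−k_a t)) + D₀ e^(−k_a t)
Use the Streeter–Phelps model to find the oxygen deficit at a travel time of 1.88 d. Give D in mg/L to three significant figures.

D ≈ 3.17 mg/L

k_d L₀/(k_a−k_d) = 0.132×23.9/(0.777−0.132) = 3.155/0.6450 = 4.891 mg/L.
e^(−k_d t) = e^(−0.132×1.880) = 0.7802; e^(−k_a t) = e^(−0.777×1.880) = 0.2321.
D = 4.891 × (0.7802 − 0.2321) + 2.10 × 0.2321 = 2.681 + 0.4873 = 3.169 mg/L.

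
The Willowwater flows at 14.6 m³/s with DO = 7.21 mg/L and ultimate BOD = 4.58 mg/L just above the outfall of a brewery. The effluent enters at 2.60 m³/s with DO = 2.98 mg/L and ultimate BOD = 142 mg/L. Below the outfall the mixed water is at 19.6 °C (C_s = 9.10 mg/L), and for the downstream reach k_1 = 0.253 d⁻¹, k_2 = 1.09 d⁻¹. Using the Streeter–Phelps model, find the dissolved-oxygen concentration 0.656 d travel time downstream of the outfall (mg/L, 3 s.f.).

Mixed DO = (14.6×7.21 + 2.60×2.98)/(14.6+2.60) = 113.0/17.20 = 6.571 mg/L.
Mixed L₀ = (14.6×4.58 + 2.60×142)/(17.20) = 436.1/17.20 = 25.35 mg/L.
Initial deficit D₀ = C_s − DO₀ = 9.10 − 6.571 = 2.529 mg/L.
D(0.656) = [0.253×25.35/(1.09−0.253)](e^(−0.253×0.656) − e^(−1.09×0.656)) + 2.529 e^(−1.09×0.656)
= 7.663 × (0.8471 − 0.4892) + 2.529 × 0.4892 = 3.980 mg/L.
DO = 9.10 − 3.980 = 5.120 mg/L.

DO ≈ 5.12 mg/L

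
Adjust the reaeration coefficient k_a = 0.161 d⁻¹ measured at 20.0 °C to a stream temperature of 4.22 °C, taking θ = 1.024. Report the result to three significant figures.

k_a(T₂) = k_a(T₁) · θ^(T₂−T₁) = 0.161 × 1.024^(4.22−20.0)
= 0.161 × 1.024^-15.8 = 0.161 × 0.6878 = 0.1107 d⁻¹.

k_a ≈ 0.111 d⁻¹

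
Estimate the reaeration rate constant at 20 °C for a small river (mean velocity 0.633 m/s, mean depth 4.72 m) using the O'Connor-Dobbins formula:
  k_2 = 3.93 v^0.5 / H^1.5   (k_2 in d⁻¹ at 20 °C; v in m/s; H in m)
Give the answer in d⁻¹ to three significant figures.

k_2 = 3.93 × 0.633^0.5 / 4.72^1.5 = 3.93 × 0.7956 / 10.25 = 0.3049 d⁻¹.

k_2 ≈ 0.305 d⁻¹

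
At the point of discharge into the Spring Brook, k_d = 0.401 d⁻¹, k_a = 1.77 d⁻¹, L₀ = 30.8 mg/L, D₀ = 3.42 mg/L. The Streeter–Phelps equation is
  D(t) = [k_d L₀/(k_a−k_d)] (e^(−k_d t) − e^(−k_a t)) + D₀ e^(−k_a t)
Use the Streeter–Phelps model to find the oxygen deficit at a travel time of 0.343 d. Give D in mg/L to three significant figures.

D ≈ 4.81 mg/L

k_d L₀/(k_a−k_d) = 0.401×30.8/(1.77−0.401) = 12.35/1.369 = 9.022 mg/L.
e^(−k_d t) = e^(−0.401×0.3430) = 0.8715; e^(−k_a t) = e^(−1.77×0.3430) = 0.5449.
D = 9.022 × (0.8715 − 0.5449) + 3.42 × 0.5449 = 2.946 + 1.864 = 4.810 mg/L.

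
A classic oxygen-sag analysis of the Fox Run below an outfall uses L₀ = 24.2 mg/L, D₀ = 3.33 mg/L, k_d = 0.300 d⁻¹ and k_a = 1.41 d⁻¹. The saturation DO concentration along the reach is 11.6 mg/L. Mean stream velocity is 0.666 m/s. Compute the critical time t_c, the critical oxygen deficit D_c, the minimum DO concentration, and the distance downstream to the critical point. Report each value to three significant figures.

At the critical point dD/dt = 0, so k_d L₀ e^(−k_d t) = k_a D. Substituting D(t) from the Streeter–Phelps equation and solving for t gives
t_c = ln[(k_a/k_d)(1 − D₀(k_a−k_d)/(k_d L₀))] / (k_a−k_d).
Here k_a−k_d = 1.110 d⁻¹ and 1 − D₀(k_a−k_d)/(k_d L₀) = 1 − 3.33×1.110/(0.300×24.2) = 0.4909, so
t_c = ln(4.700 × 0.4909) / 1.110 = 0.8360 / 1.110 = 0.7531 d.
L(t_c) = L₀ e^(−k_d t_c) = 24.2 × 0.7978 = 19.31 mg/L, and at the critical point k_a D_c = k_d L, so D_c = (0.300/1.41) × 19.31 = 4.108 mg/L.
Minimum DO = C_s − D_c = 11.6 − 4.108 = 7.492 mg/L.
x_c = v t_c = 0.666 m/s × 0.7531 d × 86400 s/d = 43340 m ≈ 43.3 km.

t_c ≈ 0.753 d; D_c ≈ 4.11 mg/L; min DO ≈ 7.49 mg/L; x_c ≈ 43.3 km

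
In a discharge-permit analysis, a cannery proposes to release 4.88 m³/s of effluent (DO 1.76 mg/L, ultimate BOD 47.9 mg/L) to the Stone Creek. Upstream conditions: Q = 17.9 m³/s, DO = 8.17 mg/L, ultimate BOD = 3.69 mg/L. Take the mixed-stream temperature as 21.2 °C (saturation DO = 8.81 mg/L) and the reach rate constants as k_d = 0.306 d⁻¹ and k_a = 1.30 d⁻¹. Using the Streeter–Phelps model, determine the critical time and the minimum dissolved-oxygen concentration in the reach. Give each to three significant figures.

t_c ≈ 0.764 d; minimum DO ≈ 6.36 mg/L

Mixed DO = (17.9×8.17 + 4.88×1.76)/(17.9+4.88) = 154.8/22.78 = 6.797 mg/L.
Mixed L₀ = (17.9×3.69 + 4.88×47.9)/(22.78) = 299.8/22.78 = 13.16 mg/L.
Initial deficit D₀ = C_s − DO₀ = 8.81 − 6.797 = 2.013 mg/L.
t_c = (1/0.9940) ln[(1.30/0.306)(1 − 2.013×0.9940/(0.306×13.16))] = 1.006 × ln(2.137) = 0.7642 d.
D_c = (0.306/1.30) × 13.16 × e^(−0.306×0.7642) = 0.2354 × 13.16 × 0.7915 = 2.452 mg/L.
Minimum DO = 8.81 − 2.452 = 6.358 mg/L.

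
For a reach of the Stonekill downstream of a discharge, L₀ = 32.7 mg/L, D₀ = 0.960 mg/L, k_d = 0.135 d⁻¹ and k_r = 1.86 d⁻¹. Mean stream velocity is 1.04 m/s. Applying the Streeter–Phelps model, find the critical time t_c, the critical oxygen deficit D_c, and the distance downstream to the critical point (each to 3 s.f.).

t_c ≈ 1.25 d; D_c ≈ 2.01 mg/L; x_c ≈ 112 km

With k_r/k_d = 13.78 and 1 − D₀(k_r−k_d)/(k_d L₀) = 0.6249,
t_c = ln(13.78 × 0.6249) / (1.86 − 0.135) = ln(8.609) / 1.725 = 2.153/1.725 = 1.248 d.
L(t_c) = L₀ e^(−k_d t_c) = 32.7 × 0.8449 = 27.63 mg/L, and at the critical point k_r D_c = k_d L, so D_c = (0.135/1.86) × 27.63 = 2.005 mg/L.
x_c = v t_c = 1.04 m/s × 1.248 d × 86400 s/d = 112100 m ≈ 112 km.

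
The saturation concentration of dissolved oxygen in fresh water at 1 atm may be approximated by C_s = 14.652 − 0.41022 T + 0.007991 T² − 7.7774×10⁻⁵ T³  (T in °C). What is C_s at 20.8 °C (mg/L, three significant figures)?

C_s ≈ 8.88 mg/L

C_s = 14.652 − 0.41022×20.8 + 0.007991×20.8² − 7.7774×10⁻⁵×20.8³ = 8.877 mg/L.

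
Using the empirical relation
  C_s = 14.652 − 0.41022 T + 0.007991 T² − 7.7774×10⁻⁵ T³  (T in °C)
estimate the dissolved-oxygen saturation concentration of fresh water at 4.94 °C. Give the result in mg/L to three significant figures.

C_s = 14.652 − 0.41022×4.94 + 0.007991×4.94² − 7.7774×10⁻⁵×4.94³ = 12.81 mg/L.

C_s ≈ 12.8 mg/L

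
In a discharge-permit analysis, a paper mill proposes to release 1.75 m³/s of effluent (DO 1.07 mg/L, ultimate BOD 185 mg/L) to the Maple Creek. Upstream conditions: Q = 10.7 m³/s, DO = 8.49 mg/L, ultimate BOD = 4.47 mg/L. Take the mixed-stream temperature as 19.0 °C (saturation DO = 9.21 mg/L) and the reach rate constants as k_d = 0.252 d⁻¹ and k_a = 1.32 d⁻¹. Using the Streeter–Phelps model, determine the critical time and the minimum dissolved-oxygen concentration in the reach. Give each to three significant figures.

t_c ≈ 1.28 d; minimum DO ≈ 5.08 mg/L

Mixed DO = (10.7×8.49 + 1.75×1.07)/(10.7+1.75) = 92.72/12.45 = 7.447 mg/L.
Mixed L₀ = (10.7×4.47 + 1.75×185)/(12.45) = 371.6/12.45 = 29.85 mg/L.
Initial deficit D₀ = C_s − DO₀ = 9.21 − 7.447 = 1.763 mg/L.
t_c = (1/1.068) ln[(1.32/0.252)(1 − 1.763×1.068/(0.252×29.85))] = 0.9363 × ln(3.927) = 1.281 d.
D_c = (0.252/1.32) × 29.85 × e^(−0.252×1.281) = 0.1909 × 29.85 × 0.7242 = 4.126 mg/L.
Minimum DO = 9.21 − 4.126 = 5.084 mg/L.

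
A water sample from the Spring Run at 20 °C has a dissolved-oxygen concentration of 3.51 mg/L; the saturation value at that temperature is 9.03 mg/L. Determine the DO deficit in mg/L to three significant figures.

D ≈ 5.52 mg/L

D = C_s − C = 9.03 − 3.51 = 5.52 mg/L.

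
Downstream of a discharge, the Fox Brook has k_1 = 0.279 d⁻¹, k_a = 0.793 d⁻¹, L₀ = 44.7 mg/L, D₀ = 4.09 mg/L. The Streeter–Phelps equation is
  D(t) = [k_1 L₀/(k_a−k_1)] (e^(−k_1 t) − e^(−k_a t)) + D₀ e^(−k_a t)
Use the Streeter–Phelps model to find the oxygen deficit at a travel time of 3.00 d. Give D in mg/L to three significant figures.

D ≈ 8.64 mg/L

k_1 L₀/(k_a−k_1) = 0.279×44.7/(0.793−0.279) = 12.47/0.5140 = 24.26 mg/L.
e^(−k_1 t) = e^(−0.279×3.000) = 0.4330; e^(−k_a t) = e^(−0.793×3.000) = 0.09264.
D = 24.26 × (0.4330 − 0.09264) + 4.09 × 0.09264 = 8.258 + 0.3789 = 8.637 mg/L.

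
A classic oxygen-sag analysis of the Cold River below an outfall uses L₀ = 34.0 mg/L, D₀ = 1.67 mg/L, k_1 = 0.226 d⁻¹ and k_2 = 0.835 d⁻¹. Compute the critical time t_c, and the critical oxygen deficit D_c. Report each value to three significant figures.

t_c ≈ 1.91 d; D_c ≈ 5.97 mg/L

With k_2/k_1 = 3.695 and 1 − D₀(k_2−k_1)/(k_1 L₀) = 0.8676,
t_c = ln(3.695 × 0.8676) / (0.835 − 0.226) = ln(3.206) / 0.6090 = 1.165/0.6090 = 1.913 d.
D_c = (k_1/k_2) L₀ e^(−k_1 t_c) = (0.226/0.835) × 34.0 × e^(−0.226×1.913) = 0.2707 × 34.0 × 0.6490 = 5.972 mg/L.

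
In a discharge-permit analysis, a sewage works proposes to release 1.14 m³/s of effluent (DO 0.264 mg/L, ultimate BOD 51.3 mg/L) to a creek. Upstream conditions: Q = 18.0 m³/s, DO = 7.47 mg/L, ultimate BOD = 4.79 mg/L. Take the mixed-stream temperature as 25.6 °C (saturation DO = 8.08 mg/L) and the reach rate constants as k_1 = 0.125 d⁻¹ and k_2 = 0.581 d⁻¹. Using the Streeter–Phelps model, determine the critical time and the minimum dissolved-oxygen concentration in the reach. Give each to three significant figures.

t_c ≈ 1.84 d; minimum DO ≈ 6.79 mg/L

Mixed DO = (18.0×7.47 + 1.14×0.264)/(18.0+1.14) = 134.8/19.14 = 7.041 mg/L.
Mixed L₀ = (18.0×4.79 + 1.14×51.3)/(19.14) = 144.7/19.14 = 7.560 mg/L.
Initial deficit D₀ = C_s − DO₀ = 8.08 − 7.041 = 1.039 mg/L.
t_c = (1/0.4560) ln[(0.581/0.125)(1 − 1.039×0.4560/(0.125×7.560))] = 2.193 × ln(2.317) = 1.843 d.
D_c = (0.125/0.581) × 7.560 × e^(−0.125×1.843) = 0.2151 × 7.560 × 0.7942 = 1.292 mg/L.
Minimum DO = 8.08 − 1.292 = 6.788 mg/L.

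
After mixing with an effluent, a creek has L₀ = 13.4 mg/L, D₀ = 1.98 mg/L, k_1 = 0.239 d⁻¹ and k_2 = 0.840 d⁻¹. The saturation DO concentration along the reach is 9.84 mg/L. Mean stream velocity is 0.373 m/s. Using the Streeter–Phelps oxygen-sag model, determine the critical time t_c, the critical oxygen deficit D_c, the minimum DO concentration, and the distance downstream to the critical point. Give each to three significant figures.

t_c ≈ 1.32 d; D_c ≈ 2.78 mg/L; min DO ≈ 7.06 mg/L; x_c ≈ 42.5 km

t_c = [1/(k_2−k_1)] ln[(k_2/k_1)(1 − D₀(k_2−k_1)/(k_1 L₀))]
= [1/(0.840−0.239)] ln[(0.840/0.239)(1 − 1.98×0.6010/(0.239×13.4))]
= (1/0.6010) ln[3.515 × 0.6284] = 1.664 × ln(2.209) = 1.664 × 0.7924 = 1.318 d.
D_c = (k_1/k_2) L₀ e^(−k_1 t_c) = (0.239/0.840) × 13.4 × e^(−0.239×1.318) = 0.2845 × 13.4 × 0.7297 = 2.782 mg/L.
Minimum DO = C_s − D_c = 9.84 − 2.782 = 7.058 mg/L.
x_c = v t_c = 0.373 m/s × 1.318 d × 86400 s/d = 42490 m ≈ 42.5 km.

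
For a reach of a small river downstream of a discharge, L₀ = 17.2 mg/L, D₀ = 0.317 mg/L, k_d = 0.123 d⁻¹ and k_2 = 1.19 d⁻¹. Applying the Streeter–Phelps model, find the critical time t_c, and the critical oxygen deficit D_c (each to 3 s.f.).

t_c = [1/(k_2−k_d)] ln[(k_2/k_d)(1 − D₀(k_2−k_d)/(k_d L₀))]
= [1/(1.19−0.123)] ln[(1.19/0.123)(1 − 0.317×1.067/(0.123×17.2))]
= (1/1.067) ln[9.675 × 0.8401] = 0.9372 × ln(8.128) = 0.9372 × 2.095 = 1.964 d.
D_c = (k_d/k_2) L₀ e^(−k_d t_c) = (0.123/1.19) × 17.2 × e^(−0.123×1.964) = 0.1034 × 17.2 × 0.7854 = 1.396 mg/L.

t_c ≈ 1.96 d; D_c ≈ 1.40 mg/L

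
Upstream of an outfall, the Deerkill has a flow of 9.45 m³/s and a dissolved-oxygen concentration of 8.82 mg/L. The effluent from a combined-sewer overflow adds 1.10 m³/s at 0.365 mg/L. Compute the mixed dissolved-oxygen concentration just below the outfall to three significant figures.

Flow-weighted mixing: C = (Q_r C_r + Q_w C_w)/(Q_r + Q_w)
= (9.45×8.82 + 1.10×0.365)/(9.45 + 1.10) = 83.75/10.55 = 7.938 mg/L.

7.94 mg/L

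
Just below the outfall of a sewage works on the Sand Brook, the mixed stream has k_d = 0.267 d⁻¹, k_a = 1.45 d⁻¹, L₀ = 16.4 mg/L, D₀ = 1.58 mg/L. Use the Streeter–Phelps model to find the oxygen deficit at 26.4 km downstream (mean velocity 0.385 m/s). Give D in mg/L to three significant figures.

D ≈ 2.32 mg/L

Travel time t = x/v = 26.4 km / (0.385 m/s) = 26400 m / 0.385 m/s = 68570 s = 0.7937 d.
k_d L₀/(k_a−k_d) = 0.267×16.4/(1.45−0.267) = 4.379/1.183 = 3.701 mg/L.
e^(−k_d t) = e^(−0.267×0.7937) = 0.8090; e^(−k_a t) = e^(−1.45×0.7937) = 0.3164.
D = 3.701 × (0.8090 − 0.3164) + 1.58 × 0.3164 = 1.824 + 0.4999 = 2.323 mg/L.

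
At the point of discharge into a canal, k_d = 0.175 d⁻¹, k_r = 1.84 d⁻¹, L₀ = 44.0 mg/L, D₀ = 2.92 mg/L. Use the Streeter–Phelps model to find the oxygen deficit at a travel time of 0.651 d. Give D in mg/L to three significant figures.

D ≈ 3.61 mg/L

k_d L₀/(k_r−k_d) = 0.175×44.0/(1.84−0.175) = 7.700/1.665 = 4.625 mg/L.
e^(−k_d t) = e^(−0.175×0.6510) = 0.8923; e^(−k_r t) = e^(−1.84×0.6510) = 0.3018.
D = 4.625 × (0.8923 − 0.3018) + 2.92 × 0.3018 = 2.731 + 0.8814 = 3.612 mg/L.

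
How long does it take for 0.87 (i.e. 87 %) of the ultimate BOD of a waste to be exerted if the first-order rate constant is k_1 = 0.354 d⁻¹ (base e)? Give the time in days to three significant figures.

y/L₀ = 1 − e^(−k_1 t) = 0.87 ⇒ e^(−k_1 t) = 0.130
t = −ln(0.130) / 0.354 = 2.040 / 0.354 = 5.763 d.

t ≈ 5.76 d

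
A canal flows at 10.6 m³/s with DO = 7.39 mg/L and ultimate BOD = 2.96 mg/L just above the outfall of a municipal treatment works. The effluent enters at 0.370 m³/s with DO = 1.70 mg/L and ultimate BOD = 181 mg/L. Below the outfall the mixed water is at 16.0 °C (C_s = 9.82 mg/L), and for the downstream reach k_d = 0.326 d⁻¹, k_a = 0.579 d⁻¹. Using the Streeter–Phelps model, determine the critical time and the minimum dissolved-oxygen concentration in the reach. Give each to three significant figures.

Mixed DO = (10.6×7.39 + 0.370×1.70)/(10.6+0.370) = 78.96/10.97 = 7.198 mg/L.
Mixed L₀ = (10.6×2.96 + 0.370×181)/(10.97) = 98.35/10.97 = 8.965 mg/L.
Initial deficit D₀ = C_s − DO₀ = 9.82 − 7.198 = 2.622 mg/L.
t_c = (1/0.2530) ln[(0.579/0.326)(1 − 2.622×0.2530/(0.326×8.965))] = 3.953 × ln(1.373) = 1.253 d.
D_c = (0.326/0.579) × 8.965 × e^(−0.326×1.253) = 0.5630 × 8.965 × 0.6647 = 3.355 mg/L.
Minimum DO = 9.82 − 3.355 = 6.465 mg/L.

t_c ≈ 1.25 d; minimum DO ≈ 6.46 mg/L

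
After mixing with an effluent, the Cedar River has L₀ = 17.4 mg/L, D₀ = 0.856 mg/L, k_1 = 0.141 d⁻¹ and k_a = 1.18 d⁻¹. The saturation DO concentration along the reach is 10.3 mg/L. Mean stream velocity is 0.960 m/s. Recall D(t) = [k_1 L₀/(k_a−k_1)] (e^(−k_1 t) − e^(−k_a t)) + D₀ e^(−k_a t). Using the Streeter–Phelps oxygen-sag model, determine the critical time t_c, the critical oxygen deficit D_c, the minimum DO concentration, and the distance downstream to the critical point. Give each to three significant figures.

t_c ≈ 1.61 d; D_c ≈ 1.66 mg/L; min DO ≈ 8.64 mg/L; x_c ≈ 134 km

t_c = [1/(k_a−k_1)] ln[(k_a/k_1)(1 − D₀(k_a−k_1)/(k_1 L₀))]
= [1/(1.18−0.141)] ln[(1.18/0.141)(1 − 0.856×1.039/(0.141×17.4))]
= (1/1.039) ln[8.369 × 0.6375] = 0.9625 × ln(5.335) = 0.9625 × 1.674 = 1.611 d.
L(t_c) = L₀ e^(−k_1 t_c) = 17.4 × 0.7968 = 13.86 mg/L, and at the critical point k_a D_c = k_1 L, so D_c = (0.141/1.18) × 13.86 = 1.657 mg/L.
Minimum DO = C_s − D_c = 10.3 − 1.657 = 8.643 mg/L.
x_c = v t_c = 0.960 m/s × 1.611 d × 86400 s/d = 133700 m ≈ 134 km.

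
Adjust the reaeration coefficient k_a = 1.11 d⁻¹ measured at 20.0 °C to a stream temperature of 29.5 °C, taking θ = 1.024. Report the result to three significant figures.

k_a(T₂) = k_a(T₁) · θ^(T₂−T₁) = 1.11 × 1.024^(29.5−20.0)
= 1.11 × 1.024^9.50 = 1.11 × 1.253 = 1.391 d⁻¹.

k_a ≈ 1.39 d⁻¹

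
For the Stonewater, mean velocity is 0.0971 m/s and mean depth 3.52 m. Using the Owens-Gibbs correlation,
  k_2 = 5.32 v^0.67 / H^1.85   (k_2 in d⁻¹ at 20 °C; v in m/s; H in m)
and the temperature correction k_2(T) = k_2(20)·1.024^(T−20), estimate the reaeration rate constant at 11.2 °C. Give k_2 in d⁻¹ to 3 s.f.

k_2 ≈ 0.0882 d⁻¹

k_2(20) = 5.32 × 0.0971^0.67 / 3.52^1.85 = 5.32 × 0.2096 / 10.26 = 0.1087 d⁻¹.
k_2(11.2) = 0.1087 × 1.024^(11.2−20) = 0.1087 × 0.8116 = 0.08823 d⁻¹.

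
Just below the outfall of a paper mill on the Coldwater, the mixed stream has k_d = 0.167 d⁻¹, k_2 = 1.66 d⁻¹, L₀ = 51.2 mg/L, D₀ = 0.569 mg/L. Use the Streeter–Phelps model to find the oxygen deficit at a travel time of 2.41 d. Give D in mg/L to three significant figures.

D ≈ 3.74 mg/L

k_d L₀/(k_2−k_d) = 0.167×51.2/(1.66−0.167) = 8.550/1.493 = 5.727 mg/L.
e^(−k_d t) = e^(−0.167×2.410) = 0.6687; e^(−k_2 t) = e^(−1.66×2.410) = 0.01830.
D = 5.727 × (0.6687 − 0.01830) + 0.569 × 0.01830 = 3.725 + 0.01042 = 3.735 mg/L.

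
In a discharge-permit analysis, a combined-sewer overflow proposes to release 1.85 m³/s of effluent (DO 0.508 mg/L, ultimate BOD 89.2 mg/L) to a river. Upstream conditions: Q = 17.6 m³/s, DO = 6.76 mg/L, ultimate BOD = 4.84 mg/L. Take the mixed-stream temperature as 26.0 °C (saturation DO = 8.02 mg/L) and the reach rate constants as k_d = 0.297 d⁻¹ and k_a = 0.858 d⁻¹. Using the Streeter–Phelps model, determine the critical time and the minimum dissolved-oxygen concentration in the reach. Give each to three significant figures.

Mixed DO = (17.6×6.76 + 1.85×0.508)/(17.6+1.85) = 119.9/19.45 = 6.165 mg/L.
Mixed L₀ = (17.6×4.84 + 1.85×89.2)/(19.45) = 250.2/19.45 = 12.86 mg/L.
Initial deficit D₀ = C_s − DO₀ = 8.02 − 6.165 = 1.855 mg/L.
t_c = (1/0.5610) ln[(0.858/0.297)(1 − 1.855×0.5610/(0.297×12.86))] = 1.783 × ln(2.102) = 1.324 d.
D_c = (0.297/0.858) × 12.86 × e^(−0.297×1.324) = 0.3462 × 12.86 × 0.6748 = 3.005 mg/L.
Minimum DO = 8.02 − 3.005 = 5.015 mg/L.

t_c ≈ 1.32 d; minimum DO ≈ 5.02 mg/L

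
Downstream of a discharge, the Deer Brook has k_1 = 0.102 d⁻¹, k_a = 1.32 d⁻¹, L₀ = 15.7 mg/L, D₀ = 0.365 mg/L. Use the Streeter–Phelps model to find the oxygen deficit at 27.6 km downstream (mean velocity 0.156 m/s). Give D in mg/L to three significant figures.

D ≈ 1.00 mg/L

Travel time t = x/v = 27.6 km / (0.156 m/s) = 27600 m / 0.156 m/s = 176900 s = 2.048 d.
k_1 L₀/(k_a−k_1) = 0.102×15.7/(1.32−0.102) = 1.601/1.218 = 1.315 mg/L.
e^(−k_1 t) = e^(−0.102×2.048) = 0.8115; e^(−k_a t) = e^(−1.32×2.048) = 0.06700.
D = 1.315 × (0.8115 − 0.06700) + 0.365 × 0.06700 = 0.9788 + 0.02446 = 1.003 mg/L.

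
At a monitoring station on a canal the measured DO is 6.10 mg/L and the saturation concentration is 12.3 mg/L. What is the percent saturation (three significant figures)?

49.6 % saturation

% saturation = C/C_s × 100 = 6.10/12.3 × 100 = 49.6 %.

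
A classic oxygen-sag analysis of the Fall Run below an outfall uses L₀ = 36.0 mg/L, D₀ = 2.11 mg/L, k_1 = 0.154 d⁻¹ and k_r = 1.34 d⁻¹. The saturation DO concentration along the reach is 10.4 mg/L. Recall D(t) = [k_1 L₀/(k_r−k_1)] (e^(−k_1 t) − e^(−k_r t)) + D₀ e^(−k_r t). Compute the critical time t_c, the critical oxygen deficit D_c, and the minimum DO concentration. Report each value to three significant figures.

t_c ≈ 1.32 d; D_c ≈ 3.38 mg/L; min DO ≈ 7.02 mg/L

t_c = [1/(k_r−k_1)] ln[(k_r/k_1)(1 − D₀(k_r−k_1)/(k_1 L₀))]
= [1/(1.34−0.154)] ln[(1.34/0.154)(1 − 2.11×1.186/(0.154×36.0))]
= (1/1.186) ln[8.701 × 0.5486] = 0.8432 × ln(4.774) = 0.8432 × 1.563 = 1.318 d.
L(t_c) = L₀ e^(−k_1 t_c) = 36.0 × 0.8163 = 29.39 mg/L, and at the critical point k_r D_c = k_1 L, so D_c = (0.154/1.34) × 29.39 = 3.377 mg/L.
Minimum DO = C_s − D_c = 10.4 − 3.377 = 7.023 mg/L.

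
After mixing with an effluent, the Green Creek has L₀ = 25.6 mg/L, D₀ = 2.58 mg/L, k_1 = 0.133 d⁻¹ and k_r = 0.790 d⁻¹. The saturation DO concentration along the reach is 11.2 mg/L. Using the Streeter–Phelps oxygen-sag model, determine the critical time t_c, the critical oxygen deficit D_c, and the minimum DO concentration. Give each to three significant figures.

t_c ≈ 1.66 d; D_c ≈ 3.45 mg/L; min DO ≈ 7.75 mg/L

t_c = [1/(k_r−k_1)] ln[(k_r/k_1)(1 − D₀(k_r−k_1)/(k_1 L₀))]
= [1/(0.790−0.133)] ln[(0.790/0.133)(1 − 2.58×0.6570/(0.133×25.6))]
= (1/0.6570) ln[5.940 × 0.5022] = 1.522 × ln(2.983) = 1.522 × 1.093 = 1.663 d.
D_c = (k_1/k_r) L₀ e^(−k_1 t_c) = (0.133/0.790) × 25.6 × e^(−0.133×1.663) = 0.1684 × 25.6 × 0.8015 = 3.455 mg/L.
Minimum DO = C_s − D_c = 11.2 − 3.455 = 7.745 mg/L.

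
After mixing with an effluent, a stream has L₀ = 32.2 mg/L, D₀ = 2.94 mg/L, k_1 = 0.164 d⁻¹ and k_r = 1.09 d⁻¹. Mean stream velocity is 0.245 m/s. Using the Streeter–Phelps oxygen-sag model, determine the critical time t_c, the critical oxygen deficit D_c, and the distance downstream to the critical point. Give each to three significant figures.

t_c ≈ 1.26 d; D_c ≈ 3.94 mg/L; x_c ≈ 26.7 km

t_c = [1/(k_r−k_1)] ln[(k_r/k_1)(1 − D₀(k_r−k_1)/(k_1 L₀))]
= [1/(1.09−0.164)] ln[(1.09/0.164)(1 − 2.94×0.9260/(0.164×32.2))]
= (1/0.9260) ln[6.646 × 0.4845] = 1.080 × ln(3.220) = 1.080 × 1.169 = 1.263 d.
L(t_c) = L₀ e^(−k_1 t_c) = 32.2 × 0.8129 = 26.18 mg/L, and at the critical point k_r D_c = k_1 L, so D_c = (0.164/1.09) × 26.18 = 3.939 mg/L.
x_c = v t_c = 0.245 m/s × 1.263 d × 86400 s/d = 26730 m ≈ 26.7 km.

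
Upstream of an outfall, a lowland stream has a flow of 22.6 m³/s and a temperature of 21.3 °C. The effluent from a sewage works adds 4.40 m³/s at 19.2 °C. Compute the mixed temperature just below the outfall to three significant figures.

Flow-weighted mixing: C = (Q_r C_r + Q_w C_w)/(Q_r + Q_w)
= (22.6×21.3 + 4.40×19.2)/(22.6 + 4.40) = 565.9/27.00 = 20.96 °C.

21.0 °C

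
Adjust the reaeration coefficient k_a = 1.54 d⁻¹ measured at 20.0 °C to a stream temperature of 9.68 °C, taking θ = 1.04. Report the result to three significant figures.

k_a ≈ 1.03 d⁻¹

k_a(T₂) = k_a(T₁) · θ^(T₂−T₁) = 1.54 × 1.04^(9.68−20.0)
= 1.54 × 1.04^-10.3 = 1.54 × 0.6671 = 1.027 d⁻¹.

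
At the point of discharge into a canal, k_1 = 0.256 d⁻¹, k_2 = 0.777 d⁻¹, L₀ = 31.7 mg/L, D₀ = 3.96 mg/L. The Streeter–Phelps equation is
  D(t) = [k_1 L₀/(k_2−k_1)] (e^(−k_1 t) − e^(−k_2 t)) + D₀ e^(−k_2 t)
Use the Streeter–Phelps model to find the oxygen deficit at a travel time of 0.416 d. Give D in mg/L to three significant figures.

k_1 L₀/(k_2−k_1) = 0.256×31.7/(0.777−0.256) = 8.115/0.5210 = 15.58 mg/L.
e^(−k_1 t) = e^(−0.256×0.4160) = 0.8990; e^(−k_2 t) = e^(−0.777×0.4160) = 0.7238.
D = 15.58 × (0.8990 − 0.7238) + 3.96 × 0.7238 = 2.729 + 2.866 = 5.595 mg/L.

D ≈ 5.59 mg/L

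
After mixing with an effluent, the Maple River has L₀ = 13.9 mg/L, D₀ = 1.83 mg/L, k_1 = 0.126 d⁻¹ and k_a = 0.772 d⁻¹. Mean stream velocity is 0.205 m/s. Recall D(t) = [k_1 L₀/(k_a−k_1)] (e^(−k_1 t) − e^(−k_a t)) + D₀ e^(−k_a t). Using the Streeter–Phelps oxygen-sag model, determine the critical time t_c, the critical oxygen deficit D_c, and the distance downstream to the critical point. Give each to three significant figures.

With k_a/k_1 = 6.127 and 1 − D₀(k_a−k_1)/(k_1 L₀) = 0.3250,
t_c = ln(6.127 × 0.3250) / (0.772 − 0.126) = ln(1.991) / 0.6460 = 0.6888/0.6460 = 1.066 d.
L(t_c) = L₀ e^(−k_1 t_c) = 13.9 × 0.8743 = 12.15 mg/L, and at the critical point k_a D_c = k_1 L, so D_c = (0.126/0.772) × 12.15 = 1.983 mg/L.
x_c = v t_c = 0.205 m/s × 1.066 d × 86400 s/d = 18890 m ≈ 18.9 km.

t_c ≈ 1.07 d; D_c ≈ 1.98 mg/L; x_c ≈ 18.9 km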